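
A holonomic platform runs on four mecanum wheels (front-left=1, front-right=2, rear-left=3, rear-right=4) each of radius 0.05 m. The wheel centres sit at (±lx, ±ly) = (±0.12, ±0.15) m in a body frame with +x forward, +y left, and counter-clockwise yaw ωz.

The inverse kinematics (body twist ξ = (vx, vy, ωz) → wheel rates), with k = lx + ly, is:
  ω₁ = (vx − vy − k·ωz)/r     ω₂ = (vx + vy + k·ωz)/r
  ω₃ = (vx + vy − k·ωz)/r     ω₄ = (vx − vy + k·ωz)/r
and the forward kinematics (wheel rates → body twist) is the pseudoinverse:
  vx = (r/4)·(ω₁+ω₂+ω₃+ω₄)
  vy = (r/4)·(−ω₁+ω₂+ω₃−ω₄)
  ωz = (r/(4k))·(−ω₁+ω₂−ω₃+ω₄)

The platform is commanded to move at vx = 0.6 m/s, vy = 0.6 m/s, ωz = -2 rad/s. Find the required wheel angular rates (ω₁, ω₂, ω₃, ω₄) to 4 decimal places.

(10.8000, 13.2000, 34.8000, -10.8000)

k = lx + ly = 0.12 + 0.15 = 0.2700;  k·ωz = 0.2700·-2 = -0.5400
ω₁ (FL) = (vx − vy − k·ωz)/r = 0.5400/0.05 = 10.8000
ω₂ (FR) = (vx + vy + k·ωz)/r = 0.6600/0.05 = 13.2000
ω₃ (RL) = (vx + vy − k·ωz)/r = 1.7400/0.05 = 34.8000
ω₄ (RR) = (vx − vy + k·ωz)/r = -0.5400/0.05 = -10.8000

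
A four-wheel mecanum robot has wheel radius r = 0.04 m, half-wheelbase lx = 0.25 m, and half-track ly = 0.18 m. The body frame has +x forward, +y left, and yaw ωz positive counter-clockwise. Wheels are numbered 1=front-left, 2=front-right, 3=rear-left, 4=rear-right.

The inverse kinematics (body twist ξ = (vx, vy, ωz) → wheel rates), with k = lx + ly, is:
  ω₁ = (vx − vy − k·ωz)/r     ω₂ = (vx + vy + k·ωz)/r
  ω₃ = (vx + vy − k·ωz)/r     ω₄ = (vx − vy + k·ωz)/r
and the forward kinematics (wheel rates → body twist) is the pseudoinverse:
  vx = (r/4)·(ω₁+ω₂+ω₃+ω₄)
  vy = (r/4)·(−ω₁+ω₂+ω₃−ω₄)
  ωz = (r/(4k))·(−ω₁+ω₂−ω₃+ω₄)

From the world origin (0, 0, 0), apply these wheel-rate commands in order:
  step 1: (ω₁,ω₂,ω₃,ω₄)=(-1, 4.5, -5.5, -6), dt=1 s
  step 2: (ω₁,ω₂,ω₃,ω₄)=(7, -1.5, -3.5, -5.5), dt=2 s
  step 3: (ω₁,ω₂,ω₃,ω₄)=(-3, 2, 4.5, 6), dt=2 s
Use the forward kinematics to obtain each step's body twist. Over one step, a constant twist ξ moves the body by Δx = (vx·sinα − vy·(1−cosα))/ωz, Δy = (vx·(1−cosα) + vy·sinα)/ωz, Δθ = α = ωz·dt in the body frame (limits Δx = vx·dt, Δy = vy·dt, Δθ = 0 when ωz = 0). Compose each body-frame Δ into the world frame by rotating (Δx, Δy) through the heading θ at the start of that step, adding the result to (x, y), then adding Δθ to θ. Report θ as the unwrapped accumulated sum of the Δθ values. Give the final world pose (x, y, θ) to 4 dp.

(0.0315, -0.0370, -0.0698)

step 1: ξ=(vx,vy,ωz)=(-0.0800, 0.0600, 0.1163), dt=1.0 → body Δ=(-0.0833, 0.0552, 0.1163) → world pose (-0.0833, 0.0552, 0.1163)
step 2: ξ=(vx,vy,ωz)=(-0.0350, -0.0650, -0.2442), dt=2.0 → body Δ=(-0.0984, -0.1081, -0.4884) → world pose (-0.1685, -0.0636, -0.3721)
step 3: ξ=(vx,vy,ωz)=(0.0950, 0.0350, 0.1512), dt=2.0 → body Δ=(0.1766, 0.0974, 0.3023) → world pose (0.0315, -0.0370, -0.0698)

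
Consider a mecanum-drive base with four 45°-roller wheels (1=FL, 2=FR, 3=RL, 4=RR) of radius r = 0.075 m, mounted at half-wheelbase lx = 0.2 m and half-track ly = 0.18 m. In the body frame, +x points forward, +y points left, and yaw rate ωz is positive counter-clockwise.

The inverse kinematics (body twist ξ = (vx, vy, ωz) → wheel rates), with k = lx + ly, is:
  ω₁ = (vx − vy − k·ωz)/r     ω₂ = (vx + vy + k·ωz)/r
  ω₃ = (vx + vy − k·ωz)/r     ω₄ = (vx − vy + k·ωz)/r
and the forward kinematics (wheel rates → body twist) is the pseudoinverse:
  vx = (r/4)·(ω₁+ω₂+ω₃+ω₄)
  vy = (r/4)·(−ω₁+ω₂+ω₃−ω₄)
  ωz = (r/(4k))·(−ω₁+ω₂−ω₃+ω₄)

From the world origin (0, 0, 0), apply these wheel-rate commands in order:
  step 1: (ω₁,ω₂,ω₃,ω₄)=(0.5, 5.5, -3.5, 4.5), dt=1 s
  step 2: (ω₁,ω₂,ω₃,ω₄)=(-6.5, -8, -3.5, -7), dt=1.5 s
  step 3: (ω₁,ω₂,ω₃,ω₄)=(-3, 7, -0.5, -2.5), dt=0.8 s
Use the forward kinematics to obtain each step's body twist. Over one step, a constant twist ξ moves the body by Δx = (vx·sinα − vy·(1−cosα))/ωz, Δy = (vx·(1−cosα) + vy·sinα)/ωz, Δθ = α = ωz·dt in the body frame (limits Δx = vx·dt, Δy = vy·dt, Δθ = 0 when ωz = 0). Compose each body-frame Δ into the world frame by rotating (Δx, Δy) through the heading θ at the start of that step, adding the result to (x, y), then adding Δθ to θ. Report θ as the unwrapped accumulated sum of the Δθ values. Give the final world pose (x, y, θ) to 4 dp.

(-0.5734, -0.1005, 0.5872)

step 1: ξ=(vx,vy,ωz)=(0.1312, -0.0563, 0.6414), dt=1.0 → body Δ=(0.1399, -0.0118, 0.6414) → world pose (0.1399, -0.0118, 0.6414)
step 2: ξ=(vx,vy,ωz)=(-0.4688, 0.0375, -0.2467), dt=1.5 → body Δ=(-0.6769, 0.1836, -0.3701) → world pose (-0.5123, -0.2697, 0.2714)
step 3: ξ=(vx,vy,ωz)=(0.0188, 0.2250, 0.3947), dt=0.8 → body Δ=(-0.0134, 0.1794, 0.3158) → world pose (-0.5734, -0.1005, 0.5872)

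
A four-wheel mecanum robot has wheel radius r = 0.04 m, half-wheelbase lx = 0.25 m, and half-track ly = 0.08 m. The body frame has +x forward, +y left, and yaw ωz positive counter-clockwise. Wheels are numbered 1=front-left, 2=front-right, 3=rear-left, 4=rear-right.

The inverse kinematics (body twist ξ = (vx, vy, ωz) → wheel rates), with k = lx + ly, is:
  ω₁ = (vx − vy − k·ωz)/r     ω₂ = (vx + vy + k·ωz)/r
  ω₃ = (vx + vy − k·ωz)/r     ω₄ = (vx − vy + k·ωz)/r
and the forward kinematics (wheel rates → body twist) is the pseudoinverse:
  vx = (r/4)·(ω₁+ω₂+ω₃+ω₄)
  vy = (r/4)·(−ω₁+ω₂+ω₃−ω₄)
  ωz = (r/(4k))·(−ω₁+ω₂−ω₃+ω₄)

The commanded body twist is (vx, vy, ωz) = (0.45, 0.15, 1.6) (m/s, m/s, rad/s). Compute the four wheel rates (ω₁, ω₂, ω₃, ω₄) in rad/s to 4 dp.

k = lx + ly = 0.25 + 0.08 = 0.3300;  k·ωz = 0.3300·1.6 = 0.5280
ω₁ (FL) = (vx − vy − k·ωz)/r = -0.2280/0.04 = -5.7000
ω₂ (FR) = (vx + vy + k·ωz)/r = 1.1280/0.04 = 28.2000
ω₃ (RL) = (vx + vy − k·ωz)/r = 0.0720/0.04 = 1.8000
ω₄ (RR) = (vx − vy + k·ωz)/r = 0.8280/0.04 = 20.7000

(-5.7000, 28.2000, 1.8000, 20.7000)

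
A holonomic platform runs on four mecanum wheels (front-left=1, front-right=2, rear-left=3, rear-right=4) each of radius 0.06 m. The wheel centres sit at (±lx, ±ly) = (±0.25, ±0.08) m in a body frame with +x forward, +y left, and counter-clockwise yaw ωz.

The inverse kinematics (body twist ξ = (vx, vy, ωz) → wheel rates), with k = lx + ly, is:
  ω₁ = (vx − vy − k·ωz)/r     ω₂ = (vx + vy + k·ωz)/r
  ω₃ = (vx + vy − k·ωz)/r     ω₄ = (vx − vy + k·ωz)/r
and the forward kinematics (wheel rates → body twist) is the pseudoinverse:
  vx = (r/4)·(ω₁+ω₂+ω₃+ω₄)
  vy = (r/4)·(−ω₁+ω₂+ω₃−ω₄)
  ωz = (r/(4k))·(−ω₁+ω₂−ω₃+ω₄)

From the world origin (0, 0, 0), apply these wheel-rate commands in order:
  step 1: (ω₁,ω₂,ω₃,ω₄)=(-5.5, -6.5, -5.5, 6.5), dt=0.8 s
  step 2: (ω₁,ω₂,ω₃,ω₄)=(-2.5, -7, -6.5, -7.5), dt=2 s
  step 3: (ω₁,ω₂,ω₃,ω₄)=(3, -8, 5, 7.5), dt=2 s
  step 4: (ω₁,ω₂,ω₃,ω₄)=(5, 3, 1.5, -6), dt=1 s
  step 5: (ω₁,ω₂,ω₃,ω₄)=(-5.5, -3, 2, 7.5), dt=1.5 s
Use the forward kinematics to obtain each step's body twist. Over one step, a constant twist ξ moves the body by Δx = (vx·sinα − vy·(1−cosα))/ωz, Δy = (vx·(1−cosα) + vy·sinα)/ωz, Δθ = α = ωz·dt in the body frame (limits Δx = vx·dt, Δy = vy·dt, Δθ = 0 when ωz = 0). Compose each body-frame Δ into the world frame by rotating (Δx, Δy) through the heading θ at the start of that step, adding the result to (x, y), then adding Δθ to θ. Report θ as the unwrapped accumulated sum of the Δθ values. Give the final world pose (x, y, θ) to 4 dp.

step 1: ξ=(vx,vy,ωz)=(-0.1650, -0.1950, 0.5000), dt=0.8 → body Δ=(-0.0977, -0.1779, 0.4000) → world pose (-0.0977, -0.1779, 0.4000)
step 2: ξ=(vx,vy,ωz)=(-0.3525, -0.0525, -0.2500), dt=2.0 → body Δ=(-0.7017, 0.0719, -0.5000) → world pose (-0.7720, -0.3849, -0.1000)
step 3: ξ=(vx,vy,ωz)=(0.1125, -0.2025, -0.3864), dt=2.0 → body Δ=(0.0544, -0.4486, -0.7727) → world pose (-0.7627, -0.8367, -0.8727)
step 4: ξ=(vx,vy,ωz)=(0.0525, 0.0825, -0.4318), dt=1.0 → body Δ=(0.0684, 0.0688, -0.4318) → world pose (-0.6660, -0.8449, -1.3045)
step 5: ξ=(vx,vy,ωz)=(0.0150, -0.0450, 0.3636), dt=1.5 → body Δ=(0.0394, -0.0582, 0.5455) → world pose (-0.7118, -0.8982, -0.7591)

(-0.7118, -0.8982, -0.7591)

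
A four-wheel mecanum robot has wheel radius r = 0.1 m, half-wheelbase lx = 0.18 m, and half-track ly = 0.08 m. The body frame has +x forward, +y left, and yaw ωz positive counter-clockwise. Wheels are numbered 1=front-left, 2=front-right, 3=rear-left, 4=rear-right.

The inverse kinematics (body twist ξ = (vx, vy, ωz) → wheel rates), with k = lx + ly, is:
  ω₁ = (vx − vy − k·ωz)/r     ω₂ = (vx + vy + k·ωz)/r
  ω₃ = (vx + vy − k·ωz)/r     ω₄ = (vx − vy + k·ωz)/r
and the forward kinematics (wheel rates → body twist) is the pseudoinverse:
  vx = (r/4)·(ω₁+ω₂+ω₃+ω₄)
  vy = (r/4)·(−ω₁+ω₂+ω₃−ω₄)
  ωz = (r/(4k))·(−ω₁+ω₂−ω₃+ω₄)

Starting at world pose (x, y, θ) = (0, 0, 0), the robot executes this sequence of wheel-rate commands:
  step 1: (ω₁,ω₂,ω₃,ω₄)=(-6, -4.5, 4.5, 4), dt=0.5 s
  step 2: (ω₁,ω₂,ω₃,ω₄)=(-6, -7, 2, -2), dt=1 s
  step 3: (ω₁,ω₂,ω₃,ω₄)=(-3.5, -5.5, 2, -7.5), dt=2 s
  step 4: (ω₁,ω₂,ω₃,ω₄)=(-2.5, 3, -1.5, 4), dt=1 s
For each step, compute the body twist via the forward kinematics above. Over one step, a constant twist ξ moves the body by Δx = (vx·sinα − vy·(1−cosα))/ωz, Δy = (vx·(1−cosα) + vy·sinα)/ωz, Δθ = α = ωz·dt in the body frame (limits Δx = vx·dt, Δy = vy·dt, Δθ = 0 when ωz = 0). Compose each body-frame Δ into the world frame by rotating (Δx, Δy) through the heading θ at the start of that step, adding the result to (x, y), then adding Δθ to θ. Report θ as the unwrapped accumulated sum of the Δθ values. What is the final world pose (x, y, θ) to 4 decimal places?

(-0.0804, 0.6931, -1.5865)

step 1: ξ=(vx,vy,ωz)=(-0.0500, 0.0500, 0.0962), dt=0.5 → body Δ=(-0.0256, 0.0244, 0.0481) → world pose (-0.0256, 0.0244, 0.0481)
step 2: ξ=(vx,vy,ωz)=(-0.3250, 0.0750, -0.4808), dt=1.0 → body Δ=(-0.2949, 0.1488, -0.4808) → world pose (-0.3273, 0.1588, -0.4327)
step 3: ξ=(vx,vy,ωz)=(-0.3625, 0.1875, -1.1058), dt=2.0 → body Δ=(0.0081, 0.6597, -2.2115) → world pose (-0.0433, 0.7543, -2.6442)
step 4: ξ=(vx,vy,ωz)=(0.0750, 0.0000, 1.0577), dt=1.0 → body Δ=(0.0618, 0.0361, 1.0577) → world pose (-0.0804, 0.6931, -1.5865)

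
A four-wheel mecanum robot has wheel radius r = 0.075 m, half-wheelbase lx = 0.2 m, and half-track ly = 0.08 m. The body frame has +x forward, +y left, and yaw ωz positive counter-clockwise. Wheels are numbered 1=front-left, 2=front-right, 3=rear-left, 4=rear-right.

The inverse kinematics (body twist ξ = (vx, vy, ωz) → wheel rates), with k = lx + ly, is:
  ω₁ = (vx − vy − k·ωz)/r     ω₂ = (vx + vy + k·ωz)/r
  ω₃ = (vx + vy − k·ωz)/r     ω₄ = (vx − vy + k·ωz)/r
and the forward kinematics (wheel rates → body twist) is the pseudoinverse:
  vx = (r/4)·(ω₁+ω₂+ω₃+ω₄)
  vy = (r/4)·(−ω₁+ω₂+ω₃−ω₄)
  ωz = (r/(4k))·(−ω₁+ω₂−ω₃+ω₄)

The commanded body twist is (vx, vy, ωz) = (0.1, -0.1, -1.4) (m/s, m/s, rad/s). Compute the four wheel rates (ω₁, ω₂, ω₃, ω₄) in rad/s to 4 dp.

(7.8933, -5.2267, 5.2267, -2.5600)

k = lx + ly = 0.2 + 0.08 = 0.2800;  k·ωz = 0.2800·-1.4 = -0.3920
ω₁ (FL) = (vx − vy − k·ωz)/r = 0.5920/0.075 = 7.8933
ω₂ (FR) = (vx + vy + k·ωz)/r = -0.3920/0.075 = -5.2267
ω₃ (RL) = (vx + vy − k·ωz)/r = 0.3920/0.075 = 5.2267
ω₄ (RR) = (vx − vy + k·ωz)/r = -0.1920/0.075 = -2.5600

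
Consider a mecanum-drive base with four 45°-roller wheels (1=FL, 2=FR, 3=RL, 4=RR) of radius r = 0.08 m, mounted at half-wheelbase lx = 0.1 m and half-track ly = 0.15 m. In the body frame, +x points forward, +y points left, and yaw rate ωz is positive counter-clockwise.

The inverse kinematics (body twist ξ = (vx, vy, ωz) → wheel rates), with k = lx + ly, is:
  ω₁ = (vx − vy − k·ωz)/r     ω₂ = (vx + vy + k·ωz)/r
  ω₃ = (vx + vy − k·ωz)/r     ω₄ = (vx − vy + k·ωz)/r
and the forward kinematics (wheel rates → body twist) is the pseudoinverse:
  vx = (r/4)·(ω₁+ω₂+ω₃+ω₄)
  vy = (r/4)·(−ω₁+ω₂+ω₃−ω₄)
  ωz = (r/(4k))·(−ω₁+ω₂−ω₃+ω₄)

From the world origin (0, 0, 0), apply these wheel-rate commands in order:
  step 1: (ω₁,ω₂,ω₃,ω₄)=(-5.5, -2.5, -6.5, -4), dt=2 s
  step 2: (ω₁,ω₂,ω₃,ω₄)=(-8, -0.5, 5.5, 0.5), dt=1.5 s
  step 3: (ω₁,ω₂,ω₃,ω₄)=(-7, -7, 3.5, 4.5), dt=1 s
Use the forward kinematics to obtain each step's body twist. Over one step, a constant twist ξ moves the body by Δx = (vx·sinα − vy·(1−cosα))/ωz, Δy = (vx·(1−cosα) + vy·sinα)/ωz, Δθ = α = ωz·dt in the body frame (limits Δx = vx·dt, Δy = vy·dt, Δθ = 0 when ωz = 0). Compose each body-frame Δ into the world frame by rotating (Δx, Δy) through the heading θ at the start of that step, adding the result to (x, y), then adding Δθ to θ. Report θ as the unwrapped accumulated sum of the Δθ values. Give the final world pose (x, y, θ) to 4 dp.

(-1.0376, -0.2789, 1.2600)

step 1: ξ=(vx,vy,ωz)=(-0.3700, 0.0100, 0.4400), dt=2.0 → body Δ=(-0.6564, -0.2876, 0.8800) → world pose (-0.6564, -0.2876, 0.8800)
step 2: ξ=(vx,vy,ωz)=(-0.0500, 0.2500, 0.2000), dt=1.5 → body Δ=(-0.1297, 0.3582, 0.3000) → world pose (-1.0151, -0.1593, 1.1800)
step 3: ξ=(vx,vy,ωz)=(-0.1200, -0.0200, 0.0800), dt=1.0 → body Δ=(-0.1191, -0.0248, 0.0800) → world pose (-1.0376, -0.2789, 1.2600)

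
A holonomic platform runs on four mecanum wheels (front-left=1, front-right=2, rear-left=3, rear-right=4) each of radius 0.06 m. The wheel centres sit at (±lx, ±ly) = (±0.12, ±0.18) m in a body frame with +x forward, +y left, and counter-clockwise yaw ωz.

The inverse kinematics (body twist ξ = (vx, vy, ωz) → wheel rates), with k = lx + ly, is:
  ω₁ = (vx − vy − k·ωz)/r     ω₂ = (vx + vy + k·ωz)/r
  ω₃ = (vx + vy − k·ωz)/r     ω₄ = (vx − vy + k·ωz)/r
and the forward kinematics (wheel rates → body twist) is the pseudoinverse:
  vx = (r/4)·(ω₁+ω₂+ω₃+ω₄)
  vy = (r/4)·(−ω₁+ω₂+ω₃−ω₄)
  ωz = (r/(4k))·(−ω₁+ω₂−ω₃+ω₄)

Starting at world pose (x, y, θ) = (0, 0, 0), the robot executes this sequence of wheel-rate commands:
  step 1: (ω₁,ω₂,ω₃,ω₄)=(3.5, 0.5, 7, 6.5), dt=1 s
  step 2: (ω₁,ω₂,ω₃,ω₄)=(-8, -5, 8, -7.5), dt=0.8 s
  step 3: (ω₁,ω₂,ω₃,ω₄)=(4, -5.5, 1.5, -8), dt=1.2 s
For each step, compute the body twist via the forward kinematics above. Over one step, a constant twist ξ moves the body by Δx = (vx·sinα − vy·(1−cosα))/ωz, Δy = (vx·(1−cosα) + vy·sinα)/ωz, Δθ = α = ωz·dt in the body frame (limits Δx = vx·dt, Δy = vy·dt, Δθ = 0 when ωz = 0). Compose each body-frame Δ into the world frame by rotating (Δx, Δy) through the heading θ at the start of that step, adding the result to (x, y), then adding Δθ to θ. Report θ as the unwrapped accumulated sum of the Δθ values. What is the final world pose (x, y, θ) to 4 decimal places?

step 1: ξ=(vx,vy,ωz)=(0.2625, -0.0375, -0.1750), dt=1.0 → body Δ=(0.2579, -0.0602, -0.1750) → world pose (0.2579, -0.0602, -0.1750)
step 2: ξ=(vx,vy,ωz)=(-0.1875, 0.2775, -0.6250), dt=0.8 → body Δ=(-0.0895, 0.2496, -0.5000) → world pose (0.2132, 0.2011, -0.6750)
step 3: ξ=(vx,vy,ωz)=(-0.1200, 0.0000, -0.9500), dt=1.2 → body Δ=(-0.1148, 0.0736, -1.1400) → world pose (0.1696, 0.3303, -1.8150)

(0.1696, 0.3303, -1.8150)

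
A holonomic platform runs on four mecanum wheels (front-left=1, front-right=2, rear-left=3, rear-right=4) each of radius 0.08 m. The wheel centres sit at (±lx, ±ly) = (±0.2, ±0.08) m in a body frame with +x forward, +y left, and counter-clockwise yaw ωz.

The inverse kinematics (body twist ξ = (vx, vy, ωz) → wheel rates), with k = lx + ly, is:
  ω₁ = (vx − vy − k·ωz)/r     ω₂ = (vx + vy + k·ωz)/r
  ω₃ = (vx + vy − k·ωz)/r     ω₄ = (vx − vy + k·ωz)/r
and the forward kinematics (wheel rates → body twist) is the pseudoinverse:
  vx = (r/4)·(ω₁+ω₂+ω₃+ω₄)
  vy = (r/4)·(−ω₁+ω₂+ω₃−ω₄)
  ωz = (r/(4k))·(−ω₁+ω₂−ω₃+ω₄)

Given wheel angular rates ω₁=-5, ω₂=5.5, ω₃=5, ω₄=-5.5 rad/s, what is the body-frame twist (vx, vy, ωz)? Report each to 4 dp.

k = lx + ly = 0.2 + 0.08 = 0.2800
ω₁+ω₂+ω₃+ω₄ = 0.0000  →  vx = (0.08/4)·0.0000 = 0.0000
−ω₁+ω₂+ω₃−ω₄ = 21.0000  →  vy = (0.08/4)·21.0000 = 0.4200
−ω₁+ω₂−ω₃+ω₄ = 0.0000  →  ωz = (0.08/1.1200)·0.0000 = 0.0000

(0.0000, 0.4200, 0.0000)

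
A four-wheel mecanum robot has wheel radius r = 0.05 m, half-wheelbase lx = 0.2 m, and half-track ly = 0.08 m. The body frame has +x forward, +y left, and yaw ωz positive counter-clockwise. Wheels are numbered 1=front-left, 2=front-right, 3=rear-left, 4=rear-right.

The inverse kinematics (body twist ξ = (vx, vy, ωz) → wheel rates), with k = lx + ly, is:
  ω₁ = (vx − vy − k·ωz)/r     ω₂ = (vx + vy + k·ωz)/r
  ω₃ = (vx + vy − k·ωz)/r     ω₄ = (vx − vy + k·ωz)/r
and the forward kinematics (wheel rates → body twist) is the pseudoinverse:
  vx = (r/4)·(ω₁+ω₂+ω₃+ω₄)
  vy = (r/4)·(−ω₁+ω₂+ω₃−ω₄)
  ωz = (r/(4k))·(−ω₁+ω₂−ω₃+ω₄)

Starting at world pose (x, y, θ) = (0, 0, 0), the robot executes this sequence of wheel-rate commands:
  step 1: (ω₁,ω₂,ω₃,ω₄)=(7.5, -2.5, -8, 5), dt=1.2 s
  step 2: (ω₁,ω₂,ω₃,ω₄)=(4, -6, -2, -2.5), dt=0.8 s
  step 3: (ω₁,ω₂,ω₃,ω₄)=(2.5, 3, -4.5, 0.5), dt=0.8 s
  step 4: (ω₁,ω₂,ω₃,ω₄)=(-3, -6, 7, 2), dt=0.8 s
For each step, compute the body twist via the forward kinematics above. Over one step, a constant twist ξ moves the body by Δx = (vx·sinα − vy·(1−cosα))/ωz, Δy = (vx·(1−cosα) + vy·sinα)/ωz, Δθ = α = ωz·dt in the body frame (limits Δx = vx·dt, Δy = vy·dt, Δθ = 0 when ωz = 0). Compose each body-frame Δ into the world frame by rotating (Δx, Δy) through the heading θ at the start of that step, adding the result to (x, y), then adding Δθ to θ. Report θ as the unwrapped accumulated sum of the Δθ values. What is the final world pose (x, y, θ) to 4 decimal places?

step 1: ξ=(vx,vy,ωz)=(0.0250, -0.2875, 0.1339), dt=1.2 → body Δ=(0.0575, -0.3411, 0.1607) → world pose (0.0575, -0.3411, 0.1607)
step 2: ξ=(vx,vy,ωz)=(-0.0813, -0.1188, -0.4688), dt=0.8 → body Δ=(-0.0811, -0.0807, -0.3750) → world pose (-0.0096, -0.4338, -0.2143)
step 3: ξ=(vx,vy,ωz)=(0.0188, -0.0562, 0.2455), dt=0.8 → body Δ=(0.0193, -0.0432, 0.1964) → world pose (0.0001, -0.4802, -0.0179)
step 4: ξ=(vx,vy,ωz)=(0.0000, 0.0250, -0.3571), dt=0.8 → body Δ=(0.0028, 0.0197, -0.2857) → world pose (0.0033, -0.4605, -0.3036)

(0.0033, -0.4605, -0.3036)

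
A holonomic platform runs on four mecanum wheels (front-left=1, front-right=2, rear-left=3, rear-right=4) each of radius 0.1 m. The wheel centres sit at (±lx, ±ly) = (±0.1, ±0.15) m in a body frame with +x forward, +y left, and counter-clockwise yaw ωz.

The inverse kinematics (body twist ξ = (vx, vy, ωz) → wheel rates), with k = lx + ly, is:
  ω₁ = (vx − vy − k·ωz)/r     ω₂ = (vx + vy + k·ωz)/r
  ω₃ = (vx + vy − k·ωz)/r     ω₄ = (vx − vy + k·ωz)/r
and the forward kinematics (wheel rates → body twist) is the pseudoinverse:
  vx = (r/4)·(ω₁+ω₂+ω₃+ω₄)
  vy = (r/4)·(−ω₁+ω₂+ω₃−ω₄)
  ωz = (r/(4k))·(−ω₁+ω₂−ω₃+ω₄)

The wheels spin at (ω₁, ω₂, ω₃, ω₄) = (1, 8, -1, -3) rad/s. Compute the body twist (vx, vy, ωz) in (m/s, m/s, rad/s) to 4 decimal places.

k = lx + ly = 0.1 + 0.15 = 0.2500
ω₁+ω₂+ω₃+ω₄ = 5.0000  →  vx = (0.1/4)·5.0000 = 0.1250
−ω₁+ω₂+ω₃−ω₄ = 9.0000  →  vy = (0.1/4)·9.0000 = 0.2250
−ω₁+ω₂−ω₃+ω₄ = 5.0000  →  ωz = (0.1/1.0000)·5.0000 = 0.5000

(0.1250, 0.2250, 0.5000)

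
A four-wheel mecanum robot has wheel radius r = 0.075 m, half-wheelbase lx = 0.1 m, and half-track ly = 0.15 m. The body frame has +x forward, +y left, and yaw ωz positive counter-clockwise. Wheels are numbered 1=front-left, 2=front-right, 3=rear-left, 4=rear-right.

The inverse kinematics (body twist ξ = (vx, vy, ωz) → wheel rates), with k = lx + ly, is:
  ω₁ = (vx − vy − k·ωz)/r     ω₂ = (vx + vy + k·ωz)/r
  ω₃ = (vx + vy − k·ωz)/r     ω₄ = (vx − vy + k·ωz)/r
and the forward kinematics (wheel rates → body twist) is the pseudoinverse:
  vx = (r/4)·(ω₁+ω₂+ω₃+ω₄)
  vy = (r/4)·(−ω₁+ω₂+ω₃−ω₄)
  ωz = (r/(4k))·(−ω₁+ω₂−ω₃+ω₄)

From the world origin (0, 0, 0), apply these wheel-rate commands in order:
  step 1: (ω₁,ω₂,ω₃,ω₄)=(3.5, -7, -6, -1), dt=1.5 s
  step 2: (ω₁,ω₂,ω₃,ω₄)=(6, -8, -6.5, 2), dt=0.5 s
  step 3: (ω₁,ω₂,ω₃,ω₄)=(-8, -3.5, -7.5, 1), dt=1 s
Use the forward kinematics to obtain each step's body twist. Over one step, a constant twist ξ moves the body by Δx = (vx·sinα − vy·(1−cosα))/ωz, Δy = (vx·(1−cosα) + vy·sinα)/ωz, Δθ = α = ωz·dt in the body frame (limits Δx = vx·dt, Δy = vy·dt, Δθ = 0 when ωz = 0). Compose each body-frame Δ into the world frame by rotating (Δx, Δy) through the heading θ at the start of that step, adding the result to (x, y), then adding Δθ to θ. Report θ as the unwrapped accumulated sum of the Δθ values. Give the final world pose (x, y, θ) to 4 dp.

step 1: ξ=(vx,vy,ωz)=(-0.1969, -0.2906, -0.4125), dt=1.5 → body Δ=(-0.4074, -0.3202, -0.6188) → world pose (-0.4074, -0.3202, -0.6188)
step 2: ξ=(vx,vy,ωz)=(-0.1219, -0.4219, -0.4125), dt=0.5 → body Δ=(-0.0822, -0.2032, -0.2062) → world pose (-0.5922, -0.4380, -0.8250)
step 3: ξ=(vx,vy,ωz)=(-0.3375, -0.0750, 0.9750), dt=1.0 → body Δ=(-0.2528, -0.2156, 0.9750) → world pose (-0.9221, -0.3986, 0.1500)

(-0.9221, -0.3986, 0.1500)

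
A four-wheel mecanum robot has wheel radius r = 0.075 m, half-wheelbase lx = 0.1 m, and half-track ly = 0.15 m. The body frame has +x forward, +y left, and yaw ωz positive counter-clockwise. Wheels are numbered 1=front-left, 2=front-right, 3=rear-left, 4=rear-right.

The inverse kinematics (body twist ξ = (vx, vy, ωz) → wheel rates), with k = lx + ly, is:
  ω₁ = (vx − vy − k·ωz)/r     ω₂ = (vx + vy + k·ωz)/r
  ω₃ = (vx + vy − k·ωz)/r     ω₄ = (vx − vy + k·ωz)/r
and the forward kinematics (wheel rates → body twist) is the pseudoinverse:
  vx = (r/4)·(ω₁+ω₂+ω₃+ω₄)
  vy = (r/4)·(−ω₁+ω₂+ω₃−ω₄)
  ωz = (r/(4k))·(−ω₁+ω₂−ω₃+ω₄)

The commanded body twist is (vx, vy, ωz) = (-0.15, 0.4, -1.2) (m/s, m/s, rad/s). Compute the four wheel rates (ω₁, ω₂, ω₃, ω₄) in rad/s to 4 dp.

(-3.3333, -0.6667, 7.3333, -11.3333)

k = lx + ly = 0.1 + 0.15 = 0.2500;  k·ωz = 0.2500·-1.2 = -0.3000
ω₁ (FL) = (vx − vy − k·ωz)/r = -0.2500/0.075 = -3.3333
ω₂ (FR) = (vx + vy + k·ωz)/r = -0.0500/0.075 = -0.6667
ω₃ (RL) = (vx + vy − k·ωz)/r = 0.5500/0.075 = 7.3333
ω₄ (RR) = (vx − vy + k·ωz)/r = -0.8500/0.075 = -11.3333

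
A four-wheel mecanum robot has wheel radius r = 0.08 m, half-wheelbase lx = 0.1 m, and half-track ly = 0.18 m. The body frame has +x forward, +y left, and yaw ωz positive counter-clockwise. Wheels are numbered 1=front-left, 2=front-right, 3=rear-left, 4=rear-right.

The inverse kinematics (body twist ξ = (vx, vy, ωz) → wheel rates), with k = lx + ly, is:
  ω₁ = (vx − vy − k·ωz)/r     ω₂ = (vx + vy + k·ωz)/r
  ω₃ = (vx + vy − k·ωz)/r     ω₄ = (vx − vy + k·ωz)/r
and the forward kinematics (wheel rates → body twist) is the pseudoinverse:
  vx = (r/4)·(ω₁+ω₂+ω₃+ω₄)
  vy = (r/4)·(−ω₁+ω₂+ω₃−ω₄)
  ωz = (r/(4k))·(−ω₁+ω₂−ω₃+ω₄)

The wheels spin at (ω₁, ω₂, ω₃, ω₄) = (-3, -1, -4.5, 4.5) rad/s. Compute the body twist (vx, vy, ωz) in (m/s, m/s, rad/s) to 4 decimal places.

(-0.0800, -0.1400, 0.7857)

k = lx + ly = 0.1 + 0.18 = 0.2800
ω₁+ω₂+ω₃+ω₄ = -4.0000  →  vx = (0.08/4)·-4.0000 = -0.0800
−ω₁+ω₂+ω₃−ω₄ = -7.0000  →  vy = (0.08/4)·-7.0000 = -0.1400
−ω₁+ω₂−ω₃+ω₄ = 11.0000  →  ωz = (0.08/1.1200)·11.0000 = 0.7857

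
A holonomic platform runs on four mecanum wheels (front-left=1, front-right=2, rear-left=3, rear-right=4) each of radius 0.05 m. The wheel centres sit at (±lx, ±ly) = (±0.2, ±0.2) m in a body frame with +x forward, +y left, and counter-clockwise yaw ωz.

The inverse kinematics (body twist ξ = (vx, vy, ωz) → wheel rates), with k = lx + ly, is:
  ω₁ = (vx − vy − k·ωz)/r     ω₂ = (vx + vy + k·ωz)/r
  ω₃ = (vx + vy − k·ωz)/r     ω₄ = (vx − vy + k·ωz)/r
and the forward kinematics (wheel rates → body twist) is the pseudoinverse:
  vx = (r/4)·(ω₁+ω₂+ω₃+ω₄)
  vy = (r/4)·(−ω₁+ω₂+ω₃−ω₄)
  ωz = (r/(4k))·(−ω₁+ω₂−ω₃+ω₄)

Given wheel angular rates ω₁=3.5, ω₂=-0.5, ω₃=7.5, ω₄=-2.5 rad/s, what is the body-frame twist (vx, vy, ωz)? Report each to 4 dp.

(0.1000, 0.0750, -0.4375)

k = lx + ly = 0.2 + 0.2 = 0.4000
ω₁+ω₂+ω₃+ω₄ = 8.0000  →  vx = (0.05/4)·8.0000 = 0.1000
−ω₁+ω₂+ω₃−ω₄ = 6.0000  →  vy = (0.05/4)·6.0000 = 0.0750
−ω₁+ω₂−ω₃+ω₄ = -14.0000  →  ωz = (0.05/1.6000)·-14.0000 = -0.4375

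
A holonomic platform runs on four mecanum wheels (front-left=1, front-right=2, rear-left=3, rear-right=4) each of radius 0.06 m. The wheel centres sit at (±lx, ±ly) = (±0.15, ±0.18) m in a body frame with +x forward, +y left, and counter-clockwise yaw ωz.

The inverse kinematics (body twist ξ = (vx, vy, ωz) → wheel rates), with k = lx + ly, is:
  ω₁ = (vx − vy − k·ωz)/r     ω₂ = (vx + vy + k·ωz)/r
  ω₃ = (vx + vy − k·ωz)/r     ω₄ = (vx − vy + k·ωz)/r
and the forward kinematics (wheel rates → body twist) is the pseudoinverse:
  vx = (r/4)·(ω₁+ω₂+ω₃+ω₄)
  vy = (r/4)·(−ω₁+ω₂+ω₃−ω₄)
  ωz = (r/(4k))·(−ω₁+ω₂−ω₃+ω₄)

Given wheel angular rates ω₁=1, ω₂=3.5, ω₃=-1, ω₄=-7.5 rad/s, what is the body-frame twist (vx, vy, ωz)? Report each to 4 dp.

(-0.0600, 0.1350, -0.1818)

k = lx + ly = 0.15 + 0.18 = 0.3300
ω₁+ω₂+ω₃+ω₄ = -4.0000  →  vx = (0.06/4)·-4.0000 = -0.0600
−ω₁+ω₂+ω₃−ω₄ = 9.0000  →  vy = (0.06/4)·9.0000 = 0.1350
−ω₁+ω₂−ω₃+ω₄ = -4.0000  →  ωz = (0.06/1.3200)·-4.0000 = -0.1818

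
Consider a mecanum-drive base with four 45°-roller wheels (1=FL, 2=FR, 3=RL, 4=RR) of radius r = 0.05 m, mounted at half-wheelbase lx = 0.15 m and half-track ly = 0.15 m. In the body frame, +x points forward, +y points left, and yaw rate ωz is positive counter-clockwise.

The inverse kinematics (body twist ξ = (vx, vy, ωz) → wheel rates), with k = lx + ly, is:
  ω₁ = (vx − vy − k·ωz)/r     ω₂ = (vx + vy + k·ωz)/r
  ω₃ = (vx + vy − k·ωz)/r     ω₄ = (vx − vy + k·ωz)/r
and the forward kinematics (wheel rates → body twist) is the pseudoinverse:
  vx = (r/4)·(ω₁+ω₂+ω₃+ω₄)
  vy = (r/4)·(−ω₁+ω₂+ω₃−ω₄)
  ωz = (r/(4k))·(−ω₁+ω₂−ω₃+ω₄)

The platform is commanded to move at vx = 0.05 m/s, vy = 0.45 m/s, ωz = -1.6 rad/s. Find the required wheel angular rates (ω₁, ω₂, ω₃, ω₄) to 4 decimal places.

(1.6000, 0.4000, 19.6000, -17.6000)

k = lx + ly = 0.15 + 0.15 = 0.3000;  k·ωz = 0.3000·-1.6 = -0.4800
ω₁ (FL) = (vx − vy − k·ωz)/r = 0.0800/0.05 = 1.6000
ω₂ (FR) = (vx + vy + k·ωz)/r = 0.0200/0.05 = 0.4000
ω₃ (RL) = (vx + vy − k·ωz)/r = 0.9800/0.05 = 19.6000
ω₄ (RR) = (vx − vy + k·ωz)/r = -0.8800/0.05 = -17.6000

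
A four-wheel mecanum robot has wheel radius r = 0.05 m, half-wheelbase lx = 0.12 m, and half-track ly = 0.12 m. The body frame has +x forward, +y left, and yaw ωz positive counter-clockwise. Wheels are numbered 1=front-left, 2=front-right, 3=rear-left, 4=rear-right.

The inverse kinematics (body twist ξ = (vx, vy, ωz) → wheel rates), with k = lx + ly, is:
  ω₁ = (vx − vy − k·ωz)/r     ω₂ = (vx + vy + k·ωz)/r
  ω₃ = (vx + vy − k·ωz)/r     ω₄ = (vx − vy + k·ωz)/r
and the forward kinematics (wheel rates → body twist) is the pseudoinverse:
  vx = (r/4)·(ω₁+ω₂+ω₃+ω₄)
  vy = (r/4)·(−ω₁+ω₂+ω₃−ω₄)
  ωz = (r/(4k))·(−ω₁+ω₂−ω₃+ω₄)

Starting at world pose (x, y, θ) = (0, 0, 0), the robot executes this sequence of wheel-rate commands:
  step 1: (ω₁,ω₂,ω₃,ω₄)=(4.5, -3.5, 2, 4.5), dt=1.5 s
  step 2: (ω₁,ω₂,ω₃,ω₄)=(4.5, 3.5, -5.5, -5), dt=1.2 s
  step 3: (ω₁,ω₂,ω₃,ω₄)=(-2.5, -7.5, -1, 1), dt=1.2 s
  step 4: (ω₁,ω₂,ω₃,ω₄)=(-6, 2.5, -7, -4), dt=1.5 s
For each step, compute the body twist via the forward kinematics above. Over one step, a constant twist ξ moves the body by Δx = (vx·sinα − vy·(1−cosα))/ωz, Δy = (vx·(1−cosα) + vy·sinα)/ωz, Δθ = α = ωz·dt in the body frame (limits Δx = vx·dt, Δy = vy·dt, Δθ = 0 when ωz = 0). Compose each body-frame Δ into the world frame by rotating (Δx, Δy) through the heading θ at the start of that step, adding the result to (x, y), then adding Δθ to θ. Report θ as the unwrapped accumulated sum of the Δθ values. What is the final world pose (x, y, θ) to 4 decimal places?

(-0.3693, -0.0853, 0.2500)

step 1: ξ=(vx,vy,ωz)=(0.0938, -0.1313, -0.2865), dt=1.5 → body Δ=(0.0947, -0.2206, -0.4297) → world pose (0.0947, -0.2206, -0.4297)
step 2: ξ=(vx,vy,ωz)=(-0.0312, -0.0188, -0.0260), dt=1.2 → body Δ=(-0.0378, -0.0219, -0.0312) → world pose (0.0512, -0.2248, -0.4609)
step 3: ξ=(vx,vy,ωz)=(-0.1250, -0.0875, -0.1562), dt=1.2 → body Δ=(-0.1589, -0.0904, -0.1875) → world pose (-0.1314, -0.2350, -0.6484)
step 4: ξ=(vx,vy,ωz)=(-0.1813, 0.0688, 0.5990), dt=1.5 → body Δ=(-0.2800, -0.0243, 0.8984) → world pose (-0.3693, -0.0853, 0.2500)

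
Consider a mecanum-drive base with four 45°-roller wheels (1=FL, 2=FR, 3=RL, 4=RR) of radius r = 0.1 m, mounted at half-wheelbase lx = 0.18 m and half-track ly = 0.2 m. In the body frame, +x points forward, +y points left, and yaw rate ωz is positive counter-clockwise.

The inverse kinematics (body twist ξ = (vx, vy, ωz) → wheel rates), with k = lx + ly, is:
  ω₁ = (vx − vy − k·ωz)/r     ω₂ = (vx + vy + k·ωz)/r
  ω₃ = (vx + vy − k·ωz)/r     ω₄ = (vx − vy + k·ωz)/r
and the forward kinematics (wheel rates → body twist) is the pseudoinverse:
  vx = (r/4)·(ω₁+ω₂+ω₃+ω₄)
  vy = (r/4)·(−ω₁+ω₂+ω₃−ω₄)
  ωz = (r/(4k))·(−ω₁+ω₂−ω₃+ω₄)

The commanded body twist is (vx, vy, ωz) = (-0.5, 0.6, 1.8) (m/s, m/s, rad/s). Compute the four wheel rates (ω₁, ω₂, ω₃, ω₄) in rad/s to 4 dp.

k = lx + ly = 0.18 + 0.2 = 0.3800;  k·ωz = 0.3800·1.8 = 0.6840
ω₁ (FL) = (vx − vy − k·ωz)/r = -1.7840/0.1 = -17.8400
ω₂ (FR) = (vx + vy + k·ωz)/r = 0.7840/0.1 = 7.8400
ω₃ (RL) = (vx + vy − k·ωz)/r = -0.5840/0.1 = -5.8400
ω₄ (RR) = (vx − vy + k·ωz)/r = -0.4160/0.1 = -4.1600

(-17.8400, 7.8400, -5.8400, -4.1600)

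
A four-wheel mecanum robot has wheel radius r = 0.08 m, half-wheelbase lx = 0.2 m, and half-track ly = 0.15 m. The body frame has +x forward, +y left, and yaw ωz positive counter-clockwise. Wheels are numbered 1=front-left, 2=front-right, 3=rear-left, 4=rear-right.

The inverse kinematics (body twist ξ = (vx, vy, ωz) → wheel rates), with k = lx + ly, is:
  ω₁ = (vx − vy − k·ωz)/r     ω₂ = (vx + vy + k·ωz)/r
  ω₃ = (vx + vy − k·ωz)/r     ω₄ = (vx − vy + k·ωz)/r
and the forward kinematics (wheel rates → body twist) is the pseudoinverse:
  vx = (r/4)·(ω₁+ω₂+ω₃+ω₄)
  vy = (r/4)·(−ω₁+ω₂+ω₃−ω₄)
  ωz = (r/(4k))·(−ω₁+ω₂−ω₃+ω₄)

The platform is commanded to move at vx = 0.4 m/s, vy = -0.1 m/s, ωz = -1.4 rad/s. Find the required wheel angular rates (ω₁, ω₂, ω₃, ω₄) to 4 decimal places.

(12.3750, -2.3750, 9.8750, 0.1250)

k = lx + ly = 0.2 + 0.15 = 0.3500;  k·ωz = 0.3500·-1.4 = -0.4900
ω₁ (FL) = (vx − vy − k·ωz)/r = 0.9900/0.08 = 12.3750
ω₂ (FR) = (vx + vy + k·ωz)/r = -0.1900/0.08 = -2.3750
ω₃ (RL) = (vx + vy − k·ωz)/r = 0.7900/0.08 = 9.8750
ω₄ (RR) = (vx − vy + k·ωz)/r = 0.0100/0.08 = 0.1250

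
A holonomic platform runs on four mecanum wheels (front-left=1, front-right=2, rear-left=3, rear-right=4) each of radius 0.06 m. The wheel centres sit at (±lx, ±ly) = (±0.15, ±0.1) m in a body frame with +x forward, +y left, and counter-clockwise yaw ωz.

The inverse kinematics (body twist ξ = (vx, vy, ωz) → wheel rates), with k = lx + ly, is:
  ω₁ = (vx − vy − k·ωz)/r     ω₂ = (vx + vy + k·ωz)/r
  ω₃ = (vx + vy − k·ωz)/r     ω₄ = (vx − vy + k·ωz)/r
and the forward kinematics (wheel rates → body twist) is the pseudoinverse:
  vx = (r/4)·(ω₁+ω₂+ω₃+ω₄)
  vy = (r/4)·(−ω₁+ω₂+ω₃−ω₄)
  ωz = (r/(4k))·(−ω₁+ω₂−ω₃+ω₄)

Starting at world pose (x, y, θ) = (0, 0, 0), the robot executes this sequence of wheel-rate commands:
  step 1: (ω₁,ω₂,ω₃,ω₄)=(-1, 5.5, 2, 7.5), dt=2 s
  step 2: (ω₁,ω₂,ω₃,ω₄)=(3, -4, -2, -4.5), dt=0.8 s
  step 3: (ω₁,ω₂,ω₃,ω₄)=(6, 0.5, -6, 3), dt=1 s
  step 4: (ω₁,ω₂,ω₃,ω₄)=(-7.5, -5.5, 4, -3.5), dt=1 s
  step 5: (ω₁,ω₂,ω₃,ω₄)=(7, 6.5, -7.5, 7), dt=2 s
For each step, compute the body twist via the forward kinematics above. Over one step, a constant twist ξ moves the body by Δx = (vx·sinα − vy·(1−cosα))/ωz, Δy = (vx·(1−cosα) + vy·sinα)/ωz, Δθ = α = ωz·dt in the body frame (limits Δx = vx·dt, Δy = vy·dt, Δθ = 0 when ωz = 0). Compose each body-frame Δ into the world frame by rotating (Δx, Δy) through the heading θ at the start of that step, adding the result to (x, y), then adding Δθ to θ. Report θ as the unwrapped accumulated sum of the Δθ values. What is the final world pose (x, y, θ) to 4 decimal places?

step 1: ξ=(vx,vy,ωz)=(0.2100, 0.0150, 0.7200), dt=2.0 → body Δ=(0.2711, 0.2743, 1.4400) → world pose (0.2711, 0.2743, 1.4400)
step 2: ξ=(vx,vy,ωz)=(-0.1125, -0.0675, -0.5700), dt=0.8 → body Δ=(-0.0990, -0.0320, -0.4560) → world pose (0.2899, 0.1719, 0.9840)
step 3: ξ=(vx,vy,ωz)=(0.0525, -0.2175, 0.2100), dt=1.0 → body Δ=(0.0749, -0.2104, 0.2100) → world pose (0.5065, 0.1178, 1.1940)
step 4: ξ=(vx,vy,ωz)=(-0.1875, 0.1425, -0.3300), dt=1.0 → body Δ=(-0.1608, 0.1706, -0.3300) → world pose (0.2887, 0.0310, 0.8640)
step 5: ξ=(vx,vy,ωz)=(0.1950, -0.2250, 0.8400), dt=2.0 → body Δ=(0.5278, -0.0088, 1.6800) → world pose (0.6382, 0.4267, 2.5440)

(0.6382, 0.4267, 2.5440)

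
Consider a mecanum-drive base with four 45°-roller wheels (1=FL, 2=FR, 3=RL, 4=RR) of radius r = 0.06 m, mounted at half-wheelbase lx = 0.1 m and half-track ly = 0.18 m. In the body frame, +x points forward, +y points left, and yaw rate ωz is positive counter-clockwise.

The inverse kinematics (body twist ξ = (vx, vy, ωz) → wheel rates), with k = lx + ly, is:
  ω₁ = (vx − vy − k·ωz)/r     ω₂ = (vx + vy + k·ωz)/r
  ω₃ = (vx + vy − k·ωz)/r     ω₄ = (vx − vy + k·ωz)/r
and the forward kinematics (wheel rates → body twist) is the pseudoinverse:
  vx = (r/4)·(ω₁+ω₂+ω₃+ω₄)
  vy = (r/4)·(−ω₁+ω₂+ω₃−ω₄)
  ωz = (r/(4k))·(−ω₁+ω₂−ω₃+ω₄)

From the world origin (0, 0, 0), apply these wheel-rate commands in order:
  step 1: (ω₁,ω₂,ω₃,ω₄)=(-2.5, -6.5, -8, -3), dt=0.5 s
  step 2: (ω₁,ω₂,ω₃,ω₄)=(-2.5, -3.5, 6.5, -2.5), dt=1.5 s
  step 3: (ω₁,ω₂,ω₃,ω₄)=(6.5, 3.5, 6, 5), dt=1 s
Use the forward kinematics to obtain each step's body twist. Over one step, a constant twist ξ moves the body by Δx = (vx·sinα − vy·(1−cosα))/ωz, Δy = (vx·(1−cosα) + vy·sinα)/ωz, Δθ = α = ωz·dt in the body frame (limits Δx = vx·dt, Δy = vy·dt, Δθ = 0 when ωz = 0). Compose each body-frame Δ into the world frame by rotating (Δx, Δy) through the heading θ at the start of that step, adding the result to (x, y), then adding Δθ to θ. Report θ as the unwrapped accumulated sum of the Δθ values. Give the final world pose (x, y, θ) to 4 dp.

step 1: ξ=(vx,vy,ωz)=(-0.3000, -0.1350, 0.0536), dt=0.5 → body Δ=(-0.1491, -0.0695, 0.0268) → world pose (-0.1491, -0.0695, 0.0268)
step 2: ξ=(vx,vy,ωz)=(-0.0300, 0.1200, -0.5357), dt=1.5 → body Δ=(0.0282, 0.1784, -0.8036) → world pose (-0.1257, 0.1096, -0.7768)
step 3: ξ=(vx,vy,ωz)=(0.3150, -0.0300, -0.2143), dt=1.0 → body Δ=(0.3094, -0.0634, -0.2143) → world pose (0.0505, -0.1525, -0.9911)

(0.0505, -0.1525, -0.9911)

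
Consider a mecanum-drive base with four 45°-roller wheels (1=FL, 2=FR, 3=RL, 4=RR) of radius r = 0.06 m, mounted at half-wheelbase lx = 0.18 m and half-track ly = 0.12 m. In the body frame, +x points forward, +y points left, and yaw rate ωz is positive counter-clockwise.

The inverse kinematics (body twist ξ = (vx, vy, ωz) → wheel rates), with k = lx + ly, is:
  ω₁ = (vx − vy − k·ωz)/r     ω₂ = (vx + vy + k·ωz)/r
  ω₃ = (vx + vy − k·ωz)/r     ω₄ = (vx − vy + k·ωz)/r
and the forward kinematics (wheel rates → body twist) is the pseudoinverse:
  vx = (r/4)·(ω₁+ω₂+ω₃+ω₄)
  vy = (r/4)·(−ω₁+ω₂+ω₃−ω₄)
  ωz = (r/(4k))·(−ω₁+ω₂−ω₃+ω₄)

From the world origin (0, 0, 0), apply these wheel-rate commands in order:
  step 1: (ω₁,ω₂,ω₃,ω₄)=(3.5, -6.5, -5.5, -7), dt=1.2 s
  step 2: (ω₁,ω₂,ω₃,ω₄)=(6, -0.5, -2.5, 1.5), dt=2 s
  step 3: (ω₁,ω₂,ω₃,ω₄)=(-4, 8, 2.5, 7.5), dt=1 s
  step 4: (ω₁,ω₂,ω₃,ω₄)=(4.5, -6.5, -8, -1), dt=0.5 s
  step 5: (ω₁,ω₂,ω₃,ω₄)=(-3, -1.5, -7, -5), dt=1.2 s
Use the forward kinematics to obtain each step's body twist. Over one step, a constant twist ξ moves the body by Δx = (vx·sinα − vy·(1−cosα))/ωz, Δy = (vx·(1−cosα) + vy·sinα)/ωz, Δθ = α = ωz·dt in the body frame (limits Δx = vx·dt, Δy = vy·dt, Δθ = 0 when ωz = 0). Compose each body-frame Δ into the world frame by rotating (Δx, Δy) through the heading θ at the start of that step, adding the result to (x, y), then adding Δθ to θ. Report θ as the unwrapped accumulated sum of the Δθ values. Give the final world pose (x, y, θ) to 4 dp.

step 1: ξ=(vx,vy,ωz)=(-0.2325, -0.1275, -0.5750), dt=1.2 → body Δ=(-0.3081, -0.0486, -0.6900) → world pose (-0.3081, -0.0486, -0.6900)
step 2: ξ=(vx,vy,ωz)=(0.0675, -0.1575, -0.1250), dt=2.0 → body Δ=(0.0944, -0.3285, -0.2500) → world pose (-0.4444, -0.3621, -0.9400)
step 3: ξ=(vx,vy,ωz)=(0.2100, 0.1050, 0.8500), dt=1.0 → body Δ=(0.1436, 0.1768, 0.8500) → world pose (-0.2169, -0.3738, -0.0900)
step 4: ξ=(vx,vy,ωz)=(-0.1650, -0.2700, -0.2000), dt=0.5 → body Δ=(-0.0891, -0.1307, -0.1000) → world pose (-0.3174, -0.4959, -0.1900)
step 5: ξ=(vx,vy,ωz)=(-0.2475, -0.0075, 0.1750), dt=1.2 → body Δ=(-0.2939, -0.0400, 0.2100) → world pose (-0.6135, -0.4797, 0.0200)

(-0.6135, -0.4797, 0.0200)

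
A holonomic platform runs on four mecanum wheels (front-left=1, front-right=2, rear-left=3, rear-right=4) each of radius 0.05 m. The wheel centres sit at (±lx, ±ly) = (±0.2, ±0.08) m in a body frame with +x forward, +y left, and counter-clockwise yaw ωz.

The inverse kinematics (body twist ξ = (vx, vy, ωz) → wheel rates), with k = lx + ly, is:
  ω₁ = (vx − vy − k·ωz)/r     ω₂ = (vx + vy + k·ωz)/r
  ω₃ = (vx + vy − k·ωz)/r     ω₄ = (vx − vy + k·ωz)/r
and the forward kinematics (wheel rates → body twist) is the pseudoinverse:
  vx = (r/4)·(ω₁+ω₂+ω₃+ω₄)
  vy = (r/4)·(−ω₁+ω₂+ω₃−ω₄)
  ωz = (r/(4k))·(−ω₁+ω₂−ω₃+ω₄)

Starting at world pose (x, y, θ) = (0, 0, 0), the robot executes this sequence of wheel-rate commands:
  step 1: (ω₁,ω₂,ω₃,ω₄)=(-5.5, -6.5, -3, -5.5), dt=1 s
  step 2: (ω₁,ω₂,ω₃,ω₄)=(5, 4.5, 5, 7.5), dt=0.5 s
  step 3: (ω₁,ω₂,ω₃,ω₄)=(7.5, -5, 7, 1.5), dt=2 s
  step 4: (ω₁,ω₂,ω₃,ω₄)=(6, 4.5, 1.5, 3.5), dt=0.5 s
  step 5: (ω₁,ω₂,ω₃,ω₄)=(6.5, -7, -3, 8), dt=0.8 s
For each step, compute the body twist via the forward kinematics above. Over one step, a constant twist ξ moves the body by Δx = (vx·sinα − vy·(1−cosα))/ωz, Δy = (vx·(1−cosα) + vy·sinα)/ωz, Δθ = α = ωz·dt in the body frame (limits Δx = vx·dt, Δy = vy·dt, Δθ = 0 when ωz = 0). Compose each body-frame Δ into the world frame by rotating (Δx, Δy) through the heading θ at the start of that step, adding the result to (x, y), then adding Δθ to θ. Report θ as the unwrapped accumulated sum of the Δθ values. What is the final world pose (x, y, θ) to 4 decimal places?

(-0.3785, -0.3820, -1.7969)

step 1: ξ=(vx,vy,ωz)=(-0.2563, 0.0188, -0.1563), dt=1.0 → body Δ=(-0.2537, 0.0387, -0.1563) → world pose (-0.2537, 0.0387, -0.1563)
step 2: ξ=(vx,vy,ωz)=(0.2750, -0.0375, 0.0893), dt=0.5 → body Δ=(0.1379, -0.0157, 0.0446) → world pose (-0.1200, 0.0017, -0.1116)
step 3: ξ=(vx,vy,ωz)=(0.1375, -0.0875, -0.8036), dt=2.0 → body Δ=(0.0582, -0.2861, -1.6071) → world pose (-0.0941, -0.2891, -1.7188)
step 4: ξ=(vx,vy,ωz)=(0.1938, -0.0438, 0.0223), dt=0.5 → body Δ=(0.0970, -0.0213, 0.0112) → world pose (-0.1295, -0.3819, -1.7076)
step 5: ξ=(vx,vy,ωz)=(0.0562, -0.3063, -0.1116), dt=0.8 → body Δ=(0.0340, -0.2467, -0.0893) → world pose (-0.3785, -0.3820, -1.7969)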